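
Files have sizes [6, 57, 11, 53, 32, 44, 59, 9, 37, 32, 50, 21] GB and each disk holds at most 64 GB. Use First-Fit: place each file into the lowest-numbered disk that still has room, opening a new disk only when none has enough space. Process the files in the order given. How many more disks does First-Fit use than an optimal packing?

First-Fit: [6,57] [11,53] [32,9,21] [44] [59] [37] [32] [50] → 8 disks.
Total size 411 GB; any packing needs at least ⌈411/64⌉ = 7 disks.
An optimal packing achieves that bound: [59] [57,6] [53,11] [50,9] [44] [37,21] [32,32] → 7 disks.
Excess: 8 − 7 = 1.

1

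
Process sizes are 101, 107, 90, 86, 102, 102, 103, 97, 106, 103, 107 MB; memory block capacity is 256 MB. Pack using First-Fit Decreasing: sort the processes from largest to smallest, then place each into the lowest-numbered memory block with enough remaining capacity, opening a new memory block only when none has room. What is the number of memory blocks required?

6

Sorted descending: 107, 107, 106, 103, 103, 102, 102, 101, 97, 90, 86.
107 MB → memory block 1 (remaining 149 MB)
107 MB → memory block 1 (remaining 42 MB)
106 MB → memory block 2 (remaining 150 MB)
103 MB → memory block 2 (remaining 47 MB)
103 MB → memory block 3 (remaining 153 MB)
102 MB → memory block 3 (remaining 51 MB)
102 MB → memory block 4 (remaining 154 MB)
101 MB → memory block 4 (remaining 53 MB)
97 MB → memory block 5 (remaining 159 MB)
90 MB → memory block 5 (remaining 69 MB)
86 MB → memory block 6 (remaining 170 MB)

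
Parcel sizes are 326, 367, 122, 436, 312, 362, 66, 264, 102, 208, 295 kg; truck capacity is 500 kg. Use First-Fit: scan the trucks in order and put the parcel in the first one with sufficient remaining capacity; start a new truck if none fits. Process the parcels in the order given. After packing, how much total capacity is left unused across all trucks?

640

Put 326 kg in truck 1; 174 kg remain.
Put 367 kg in truck 2; 133 kg remain.
Put 122 kg in truck 1; 52 kg remain.
Put 436 kg in truck 3; 64 kg remain.
Put 312 kg in truck 4; 188 kg remain.
Put 362 kg in truck 5; 138 kg remain.
Put 66 kg in truck 2; 67 kg remain.
Put 264 kg in truck 6; 236 kg remain.
Put 102 kg in truck 4; 86 kg remain.
Put 208 kg in truck 6; 28 kg remain.
Put 295 kg in truck 7; 205 kg remain.
7 trucks × 500 kg = 3500 kg; used 2860 kg; unused 640 kg.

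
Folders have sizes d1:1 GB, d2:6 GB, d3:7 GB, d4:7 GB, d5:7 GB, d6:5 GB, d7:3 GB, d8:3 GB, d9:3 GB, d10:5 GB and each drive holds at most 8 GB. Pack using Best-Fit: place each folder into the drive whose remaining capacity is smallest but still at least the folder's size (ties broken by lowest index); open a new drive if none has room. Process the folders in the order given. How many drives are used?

Put d1 (1 GB) in drive 1; 7 GB remain.
Put d2 (6 GB) in drive 1; 1 GB remain.
Put d3 (7 GB) in drive 2; 1 GB remain.
Put d4 (7 GB) in drive 3; 1 GB remain.
Put d5 (7 GB) in drive 4; 1 GB remain.
Put d6 (5 GB) in drive 5; 3 GB remain.
Put d7 (3 GB) in drive 5; 0 GB remain.
Put d8 (3 GB) in drive 6; 5 GB remain.
Put d9 (3 GB) in drive 6; 2 GB remain.
Put d10 (5 GB) in drive 7; 3 GB remain.
Final drives: [1,6] [7] [7] [7] [5,3] [3,3] [5].

7 drives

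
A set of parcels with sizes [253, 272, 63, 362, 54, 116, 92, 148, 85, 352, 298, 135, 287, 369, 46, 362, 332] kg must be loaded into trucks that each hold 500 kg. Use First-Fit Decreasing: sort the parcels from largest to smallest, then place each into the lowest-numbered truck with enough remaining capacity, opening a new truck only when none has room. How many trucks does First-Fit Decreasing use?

Sorted descending: 369, 362, 362, 352, 332, 298, 287, 272, 253, 148, 135, 116, 92, 85, 63, 54, 46.
Put 369 kg in truck 1; 131 kg remain.
Put 362 kg in truck 2; 138 kg remain.
Put 362 kg in truck 3; 138 kg remain.
Put 352 kg in truck 4; 148 kg remain.
Put 332 kg in truck 5; 168 kg remain.
Put 298 kg in truck 6; 202 kg remain.
Put 287 kg in truck 7; 213 kg remain.
Put 272 kg in truck 8; 228 kg remain.
Put 253 kg in truck 9; 247 kg remain.
Put 148 kg in truck 4; 0 kg remain.
Put 135 kg in truck 2; 3 kg remain.
Put 116 kg in truck 1; 15 kg remain.
Put 92 kg in truck 3; 46 kg remain.
Put 85 kg in truck 5; 83 kg remain.
Put 63 kg in truck 5; 20 kg remain.
Put 54 kg in truck 6; 148 kg remain.
Put 46 kg in truck 3; 0 kg remain.

9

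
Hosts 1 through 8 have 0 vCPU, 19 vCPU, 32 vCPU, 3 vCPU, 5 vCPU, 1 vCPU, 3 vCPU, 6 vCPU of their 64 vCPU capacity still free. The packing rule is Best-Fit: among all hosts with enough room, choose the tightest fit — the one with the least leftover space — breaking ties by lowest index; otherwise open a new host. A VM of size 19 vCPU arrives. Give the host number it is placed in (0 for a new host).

2

Hosts with room: host 2 (19 vCPU), host 3 (32 vCPU).
Tightest fit is host 2 with 19 vCPU free.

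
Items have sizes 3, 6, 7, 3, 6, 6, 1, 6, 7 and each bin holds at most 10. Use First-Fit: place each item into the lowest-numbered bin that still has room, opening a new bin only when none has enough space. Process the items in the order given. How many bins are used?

bin 1: place 3, 7 left
bin 1: place 6, 1 left
bin 2: place 7, 3 left
bin 2: place 3, 0 left
bin 3: place 6, 4 left
bin 4: place 6, 4 left
bin 1: place 1, 0 left
bin 5: place 6, 4 left
bin 6: place 7, 3 left

6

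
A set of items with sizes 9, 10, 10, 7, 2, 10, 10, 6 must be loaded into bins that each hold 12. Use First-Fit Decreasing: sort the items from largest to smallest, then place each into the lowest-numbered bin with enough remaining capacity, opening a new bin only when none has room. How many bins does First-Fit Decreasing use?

7 bins

Sorted descending: 10, 10, 10, 10, 9, 7, 6, 2.
bin 1: place 10, 2 left
bin 2: place 10, 2 left
bin 3: place 10, 2 left
bin 4: place 10, 2 left
bin 5: place 9, 3 left
bin 6: place 7, 5 left
bin 7: place 6, 6 left
bin 1: place 2, 0 left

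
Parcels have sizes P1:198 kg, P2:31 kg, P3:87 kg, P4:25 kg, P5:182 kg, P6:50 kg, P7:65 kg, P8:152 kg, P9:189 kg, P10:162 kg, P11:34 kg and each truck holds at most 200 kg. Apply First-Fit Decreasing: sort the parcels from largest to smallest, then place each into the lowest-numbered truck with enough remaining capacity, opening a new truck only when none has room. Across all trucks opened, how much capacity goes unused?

225

Sorted descending: 198, 189, 182, 162, 152, 87, 65, 50, 34, 31, 25.
198 kg → truck 1 (remaining 2 kg)
189 kg → truck 2 (remaining 11 kg)
182 kg → truck 3 (remaining 18 kg)
162 kg → truck 4 (remaining 38 kg)
152 kg → truck 5 (remaining 48 kg)
87 kg → truck 6 (remaining 113 kg)
65 kg → truck 6 (remaining 48 kg)
50 kg → truck 7 (remaining 150 kg)
34 kg → truck 4 (remaining 4 kg)
31 kg → truck 5 (remaining 17 kg)
25 kg → truck 6 (remaining 23 kg)
7 trucks × 200 kg = 1400 kg; used 1175 kg; unused 225 kg.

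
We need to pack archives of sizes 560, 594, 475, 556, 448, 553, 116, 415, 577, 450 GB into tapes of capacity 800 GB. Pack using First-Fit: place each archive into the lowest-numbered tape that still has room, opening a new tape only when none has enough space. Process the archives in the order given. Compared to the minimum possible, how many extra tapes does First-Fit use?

0

First-Fit: [560,116] [594] [475] [556] [448] [553] [415] [577] [450] → 9 tapes.
9 archives exceed 400 GB (half the capacity), and no two of those can share a tape, so at least 9 tapes are needed.
So 9 is already optimal.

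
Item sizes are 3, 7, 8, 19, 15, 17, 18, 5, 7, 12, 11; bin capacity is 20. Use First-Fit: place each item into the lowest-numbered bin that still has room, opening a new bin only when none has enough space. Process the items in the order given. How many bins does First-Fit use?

bin 1: place 3, 17 left
bin 1: place 7, 10 left
bin 1: place 8, 2 left
bin 2: place 19, 1 left
bin 3: place 15, 5 left
bin 4: place 17, 3 left
bin 5: place 18, 2 left
bin 3: place 5, 0 left
bin 6: place 7, 13 left
bin 6: place 12, 1 left
bin 7: place 11, 9 left

7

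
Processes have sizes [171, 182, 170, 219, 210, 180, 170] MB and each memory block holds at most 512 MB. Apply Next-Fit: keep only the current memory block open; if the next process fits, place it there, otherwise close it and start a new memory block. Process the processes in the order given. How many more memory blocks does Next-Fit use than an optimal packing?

Next-Fit: [171,182] [170,219] [210,180] [170] → 4 memory blocks.
Total size 1302 MB; any packing needs at least ⌈1302/512⌉ = 3 memory blocks.
An optimal packing achieves that bound: [219,210] [182,180] [171,170,170] → 3 memory blocks.
Excess: 4 − 3 = 1.

1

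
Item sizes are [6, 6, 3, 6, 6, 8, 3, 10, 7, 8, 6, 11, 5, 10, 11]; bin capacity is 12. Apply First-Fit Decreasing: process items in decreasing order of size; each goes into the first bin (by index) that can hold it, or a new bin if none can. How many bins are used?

10

Sorted descending: 11, 11, 10, 10, 8, 8, 7, 6, 6, 6, 6, 6, 5, 3, 3.
bin 1: place 11, 1 left
bin 2: place 11, 1 left
bin 3: place 10, 2 left
bin 4: place 10, 2 left
bin 5: place 8, 4 left
bin 6: place 8, 4 left
bin 7: place 7, 5 left
bin 8: place 6, 6 left
bin 8: place 6, 0 left
bin 9: place 6, 6 left
bin 9: place 6, 0 left
bin 10: place 6, 6 left
bin 7: place 5, 0 left
bin 5: place 3, 1 left
bin 6: place 3, 1 left
Final bins: [11] [11] [10] [10] [8,3] [8,3] [7,5] [6,6] [6,6] [6].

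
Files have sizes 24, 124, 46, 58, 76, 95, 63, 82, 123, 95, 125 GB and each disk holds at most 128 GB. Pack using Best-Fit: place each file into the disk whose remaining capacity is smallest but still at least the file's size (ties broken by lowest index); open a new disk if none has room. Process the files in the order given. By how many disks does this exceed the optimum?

1

Best-Fit: [24,46,58] [124] [76] [95] [63] [82] [123] [95] [125] → 9 disks.
Total size 911 GB; any packing needs at least ⌈911/128⌉ = 8 disks.
An optimal packing achieves that bound: [125] [124] [123] [95,24] [95] [82,46] [76] [63,58] → 8 disks.
Excess: 9 − 8 = 1.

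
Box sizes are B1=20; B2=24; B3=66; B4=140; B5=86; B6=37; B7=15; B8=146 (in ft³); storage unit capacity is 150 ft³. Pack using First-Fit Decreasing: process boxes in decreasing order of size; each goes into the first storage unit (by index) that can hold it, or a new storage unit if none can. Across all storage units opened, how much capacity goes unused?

Sorted descending: 146, 140, 86, 66, 37, 24, 20, 15.
146 ft³ → storage unit 1 (remaining 4 ft³)
140 ft³ → storage unit 2 (remaining 10 ft³)
86 ft³ → storage unit 3 (remaining 64 ft³)
66 ft³ → storage unit 4 (remaining 84 ft³)
37 ft³ → storage unit 3 (remaining 27 ft³)
24 ft³ → storage unit 3 (remaining 3 ft³)
20 ft³ → storage unit 4 (remaining 64 ft³)
15 ft³ → storage unit 4 (remaining 49 ft³)
4 storage units × 150 ft³ = 600 ft³; used 534 ft³; unused 66 ft³.

66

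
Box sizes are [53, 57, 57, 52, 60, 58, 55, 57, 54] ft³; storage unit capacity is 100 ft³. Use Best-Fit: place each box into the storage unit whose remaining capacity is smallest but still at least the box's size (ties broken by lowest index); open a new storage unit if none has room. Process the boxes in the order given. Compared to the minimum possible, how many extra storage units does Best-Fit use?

Best-Fit: [53] [57] [57] [52] [60] [58] [55] [57] [54] → 9 storage units.
9 boxes exceed 50 ft³ (half the capacity), and no two of those can share a storage unit, so at least 9 storage units are needed.
So 9 is already optimal.

0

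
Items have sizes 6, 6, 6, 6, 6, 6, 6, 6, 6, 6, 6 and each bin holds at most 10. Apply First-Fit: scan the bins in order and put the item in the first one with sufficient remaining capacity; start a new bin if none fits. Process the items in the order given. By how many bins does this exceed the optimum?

First-Fit: [6] [6] [6] [6] [6] [6] [6] [6] [6] [6] [6] → 11 bins.
11 items exceed 5 (half the capacity), and no two of those can share a bin, so at least 11 bins are needed.
So 11 is already optimal.

0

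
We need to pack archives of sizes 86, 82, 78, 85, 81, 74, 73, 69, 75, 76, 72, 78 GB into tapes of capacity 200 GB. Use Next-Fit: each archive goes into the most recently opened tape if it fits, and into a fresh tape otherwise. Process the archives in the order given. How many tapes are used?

tape 1: place 86 GB, 114 GB left
tape 1: place 82 GB, 32 GB left
tape 2: place 78 GB, 122 GB left
tape 2: place 85 GB, 37 GB left
tape 3: place 81 GB, 119 GB left
tape 3: place 74 GB, 45 GB left
tape 4: place 73 GB, 127 GB left
tape 4: place 69 GB, 58 GB left
tape 5: place 75 GB, 125 GB left
tape 5: place 76 GB, 49 GB left
tape 6: place 72 GB, 128 GB left
tape 6: place 78 GB, 50 GB left

6 tapes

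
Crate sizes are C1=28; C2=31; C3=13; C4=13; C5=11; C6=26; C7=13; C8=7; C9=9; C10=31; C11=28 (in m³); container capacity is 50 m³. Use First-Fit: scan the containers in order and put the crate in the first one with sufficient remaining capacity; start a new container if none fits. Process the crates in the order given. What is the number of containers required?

C1 (28 m³) → container 1 (remaining 22 m³)
C2 (31 m³) → container 2 (remaining 19 m³)
C3 (13 m³) → container 1 (remaining 9 m³)
C4 (13 m³) → container 2 (remaining 6 m³)
C5 (11 m³) → container 3 (remaining 39 m³)
C6 (26 m³) → container 3 (remaining 13 m³)
C7 (13 m³) → container 3 (remaining 0 m³)
C8 (7 m³) → container 1 (remaining 2 m³)
C9 (9 m³) → container 4 (remaining 41 m³)
C10 (31 m³) → container 4 (remaining 10 m³)
C11 (28 m³) → container 5 (remaining 22 m³)

5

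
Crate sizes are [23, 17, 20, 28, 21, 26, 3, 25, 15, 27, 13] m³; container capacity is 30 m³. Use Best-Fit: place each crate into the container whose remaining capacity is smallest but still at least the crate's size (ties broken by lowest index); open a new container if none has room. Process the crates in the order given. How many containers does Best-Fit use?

9

23 m³ → container 1 (remaining 7 m³)
17 m³ → container 2 (remaining 13 m³)
20 m³ → container 3 (remaining 10 m³)
28 m³ → container 4 (remaining 2 m³)
21 m³ → container 5 (remaining 9 m³)
26 m³ → container 6 (remaining 4 m³)
3 m³ → container 6 (remaining 1 m³)
25 m³ → container 7 (remaining 5 m³)
15 m³ → container 8 (remaining 15 m³)
27 m³ → container 9 (remaining 3 m³)
13 m³ → container 2 (remaining 0 m³)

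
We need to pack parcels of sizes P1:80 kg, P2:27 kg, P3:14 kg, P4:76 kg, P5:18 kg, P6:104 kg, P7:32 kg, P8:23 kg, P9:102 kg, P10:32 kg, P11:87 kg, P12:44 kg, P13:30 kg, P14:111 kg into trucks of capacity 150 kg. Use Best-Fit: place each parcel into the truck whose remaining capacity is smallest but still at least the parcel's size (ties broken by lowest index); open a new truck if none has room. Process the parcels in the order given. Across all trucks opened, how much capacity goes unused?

120

P1 (80 kg) → truck 1 (remaining 70 kg)
P2 (27 kg) → truck 1 (remaining 43 kg)
P3 (14 kg) → truck 1 (remaining 29 kg)
P4 (76 kg) → truck 2 (remaining 74 kg)
P5 (18 kg) → truck 1 (remaining 11 kg)
P6 (104 kg) → truck 3 (remaining 46 kg)
P7 (32 kg) → truck 3 (remaining 14 kg)
P8 (23 kg) → truck 2 (remaining 51 kg)
P9 (102 kg) → truck 4 (remaining 48 kg)
P10 (32 kg) → truck 4 (remaining 16 kg)
P11 (87 kg) → truck 5 (remaining 63 kg)
P12 (44 kg) → truck 2 (remaining 7 kg)
P13 (30 kg) → truck 5 (remaining 33 kg)
P14 (111 kg) → truck 6 (remaining 39 kg)
6 trucks × 150 kg = 900 kg; used 780 kg; unused 120 kg.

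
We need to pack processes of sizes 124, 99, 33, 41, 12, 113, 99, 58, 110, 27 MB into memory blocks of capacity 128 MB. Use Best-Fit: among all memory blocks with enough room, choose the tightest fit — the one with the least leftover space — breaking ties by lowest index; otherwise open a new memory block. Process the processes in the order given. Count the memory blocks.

7

Put 124 MB in memory block 1; 4 MB remain.
Put 99 MB in memory block 2; 29 MB remain.
Put 33 MB in memory block 3; 95 MB remain.
Put 41 MB in memory block 3; 54 MB remain.
Put 12 MB in memory block 2; 17 MB remain.
Put 113 MB in memory block 4; 15 MB remain.
Put 99 MB in memory block 5; 29 MB remain.
Put 58 MB in memory block 6; 70 MB remain.
Put 110 MB in memory block 7; 18 MB remain.
Put 27 MB in memory block 5; 2 MB remain.
Final memory blocks: [124] [99,12] [33,41] [113] [99,27] [58] [110].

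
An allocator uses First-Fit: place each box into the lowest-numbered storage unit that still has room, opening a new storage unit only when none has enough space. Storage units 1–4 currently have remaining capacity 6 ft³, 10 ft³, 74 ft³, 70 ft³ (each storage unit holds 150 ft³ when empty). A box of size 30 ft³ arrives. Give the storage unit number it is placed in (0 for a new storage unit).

Storage units with room: storage unit 3 (74 ft³), storage unit 4 (70 ft³).
The first with room is storage unit 3.

3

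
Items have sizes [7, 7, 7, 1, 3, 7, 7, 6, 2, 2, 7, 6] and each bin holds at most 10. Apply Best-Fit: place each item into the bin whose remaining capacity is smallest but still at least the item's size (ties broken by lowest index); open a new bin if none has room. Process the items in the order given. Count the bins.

7 → bin 1 (remaining 3)
7 → bin 2 (remaining 3)
7 → bin 3 (remaining 3)
1 → bin 1 (remaining 2)
3 → bin 2 (remaining 0)
7 → bin 4 (remaining 3)
7 → bin 5 (remaining 3)
6 → bin 6 (remaining 4)
2 → bin 1 (remaining 0)
2 → bin 3 (remaining 1)
7 → bin 7 (remaining 3)
6 → bin 8 (remaining 4)

8 bins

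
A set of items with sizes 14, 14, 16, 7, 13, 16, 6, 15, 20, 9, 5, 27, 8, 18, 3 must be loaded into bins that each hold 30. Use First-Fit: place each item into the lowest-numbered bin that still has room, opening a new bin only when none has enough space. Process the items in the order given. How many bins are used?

Put 14 in bin 1; 16 remain.
Put 14 in bin 1; 2 remain.
Put 16 in bin 2; 14 remain.
Put 7 in bin 2; 7 remain.
Put 13 in bin 3; 17 remain.
Put 16 in bin 3; 1 remain.
Put 6 in bin 2; 1 remain.
Put 15 in bin 4; 15 remain.
Put 20 in bin 5; 10 remain.
Put 9 in bin 4; 6 remain.
Put 5 in bin 4; 1 remain.
Put 27 in bin 6; 3 remain.
Put 8 in bin 5; 2 remain.
Put 18 in bin 7; 12 remain.
Put 3 in bin 6; 0 remain.

7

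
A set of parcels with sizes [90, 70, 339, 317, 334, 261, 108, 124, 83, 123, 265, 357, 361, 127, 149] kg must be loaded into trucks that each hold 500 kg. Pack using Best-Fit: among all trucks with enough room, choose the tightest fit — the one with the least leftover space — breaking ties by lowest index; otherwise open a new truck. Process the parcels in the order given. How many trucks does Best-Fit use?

Put 90 kg in truck 1; 410 kg remain.
Put 70 kg in truck 1; 340 kg remain.
Put 339 kg in truck 1; 1 kg remain.
Put 317 kg in truck 2; 183 kg remain.
Put 334 kg in truck 3; 166 kg remain.
Put 261 kg in truck 4; 239 kg remain.
Put 108 kg in truck 3; 58 kg remain.
Put 124 kg in truck 2; 59 kg remain.
Put 83 kg in truck 4; 156 kg remain.
Put 123 kg in truck 4; 33 kg remain.
Put 265 kg in truck 5; 235 kg remain.
Put 357 kg in truck 6; 143 kg remain.
Put 361 kg in truck 7; 139 kg remain.
Put 127 kg in truck 7; 12 kg remain.
Put 149 kg in truck 5; 86 kg remain.

7 trucks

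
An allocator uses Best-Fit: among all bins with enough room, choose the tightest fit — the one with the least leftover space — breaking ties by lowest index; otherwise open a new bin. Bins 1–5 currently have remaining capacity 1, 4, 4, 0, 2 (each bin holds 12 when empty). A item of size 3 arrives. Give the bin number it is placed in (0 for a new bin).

Bins with room: bin 2 (4), bin 3 (4).
Tightest fit is bin 2 with 4 free.

2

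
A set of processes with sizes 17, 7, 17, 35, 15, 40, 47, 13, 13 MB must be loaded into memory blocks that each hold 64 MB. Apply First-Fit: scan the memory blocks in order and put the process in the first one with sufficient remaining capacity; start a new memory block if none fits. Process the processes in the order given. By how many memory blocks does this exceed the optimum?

0

First-Fit: [17,7,17,15] [35,13,13] [40] [47] → 4 memory blocks.
Total size 204 MB; any packing needs at least ⌈204/64⌉ = 4 memory blocks.
So 4 is already optimal.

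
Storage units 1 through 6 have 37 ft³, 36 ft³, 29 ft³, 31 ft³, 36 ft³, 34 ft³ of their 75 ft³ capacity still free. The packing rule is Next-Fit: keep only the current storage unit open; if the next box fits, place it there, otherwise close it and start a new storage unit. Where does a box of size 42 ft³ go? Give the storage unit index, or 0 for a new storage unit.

Next-Fit only looks at storage unit 6, which has 34 ft³ free.
42 ft³ does not fit, so a new storage unit is opened.

0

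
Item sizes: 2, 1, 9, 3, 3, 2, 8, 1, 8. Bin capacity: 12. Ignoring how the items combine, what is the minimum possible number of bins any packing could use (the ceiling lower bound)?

4

Total size = 2 + 1 + 9 + 3 + 3 + 2 + 8 + 1 + 8 = 37.
⌈37 / 12⌉ = 4.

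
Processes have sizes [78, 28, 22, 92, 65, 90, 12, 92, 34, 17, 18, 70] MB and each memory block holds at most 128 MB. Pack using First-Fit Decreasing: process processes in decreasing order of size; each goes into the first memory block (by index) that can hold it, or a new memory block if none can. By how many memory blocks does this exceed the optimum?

First-Fit Decreasing: [92,34] [92,28] [90,22,12] [78,18,17] [70] [65] → 6 memory blocks.
6 processes exceed 64 MB (half the capacity), and no two of those can share a memory block, so at least 6 memory blocks are needed.
So 6 is already optimal.

0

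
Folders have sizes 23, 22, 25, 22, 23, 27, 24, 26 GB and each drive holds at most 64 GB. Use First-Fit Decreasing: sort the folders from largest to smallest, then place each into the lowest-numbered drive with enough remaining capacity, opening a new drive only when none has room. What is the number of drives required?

Sorted descending: 27, 26, 25, 24, 23, 23, 22, 22.
drive 1: place 27 GB, 37 GB left
drive 1: place 26 GB, 11 GB left
drive 2: place 25 GB, 39 GB left
drive 2: place 24 GB, 15 GB left
drive 3: place 23 GB, 41 GB left
drive 3: place 23 GB, 18 GB left
drive 4: place 22 GB, 42 GB left
drive 4: place 22 GB, 20 GB left
Final drives: [27,26] [25,24] [23,23] [22,22].

4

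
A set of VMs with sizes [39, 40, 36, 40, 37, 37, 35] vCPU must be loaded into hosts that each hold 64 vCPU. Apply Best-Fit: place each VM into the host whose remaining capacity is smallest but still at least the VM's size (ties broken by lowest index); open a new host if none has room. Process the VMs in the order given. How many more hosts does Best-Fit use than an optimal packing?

Best-Fit: [39] [40] [36] [40] [37] [37] [35] → 7 hosts.
7 VMs exceed 32 vCPU (half the capacity), and no two of those can share a host, so at least 7 hosts are needed.
So 7 is already optimal.

0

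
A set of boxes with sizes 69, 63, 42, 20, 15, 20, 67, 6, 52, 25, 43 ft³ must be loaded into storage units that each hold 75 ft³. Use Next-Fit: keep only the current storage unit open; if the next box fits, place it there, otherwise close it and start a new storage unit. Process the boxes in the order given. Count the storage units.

7

Put 69 ft³ in storage unit 1; 6 ft³ remain.
Put 63 ft³ in storage unit 2; 12 ft³ remain.
Put 42 ft³ in storage unit 3; 33 ft³ remain.
Put 20 ft³ in storage unit 3; 13 ft³ remain.
Put 15 ft³ in storage unit 4; 60 ft³ remain.
Put 20 ft³ in storage unit 4; 40 ft³ remain.
Put 67 ft³ in storage unit 5; 8 ft³ remain.
Put 6 ft³ in storage unit 5; 2 ft³ remain.
Put 52 ft³ in storage unit 6; 23 ft³ remain.
Put 25 ft³ in storage unit 7; 50 ft³ remain.
Put 43 ft³ in storage unit 7; 7 ft³ remain.
Final storage units: [69] [63] [42,20] [15,20] [67,6] [52] [25,43].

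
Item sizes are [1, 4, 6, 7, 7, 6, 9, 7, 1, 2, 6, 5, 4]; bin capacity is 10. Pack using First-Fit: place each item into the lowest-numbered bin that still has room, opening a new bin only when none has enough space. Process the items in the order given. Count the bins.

Put 1 in bin 1; 9 remain.
Put 4 in bin 1; 5 remain.
Put 6 in bin 2; 4 remain.
Put 7 in bin 3; 3 remain.
Put 7 in bin 4; 3 remain.
Put 6 in bin 5; 4 remain.
Put 9 in bin 6; 1 remain.
Put 7 in bin 7; 3 remain.
Put 1 in bin 1; 4 remain.
Put 2 in bin 1; 2 remain.
Put 6 in bin 8; 4 remain.
Put 5 in bin 9; 5 remain.
Put 4 in bin 2; 0 remain.

9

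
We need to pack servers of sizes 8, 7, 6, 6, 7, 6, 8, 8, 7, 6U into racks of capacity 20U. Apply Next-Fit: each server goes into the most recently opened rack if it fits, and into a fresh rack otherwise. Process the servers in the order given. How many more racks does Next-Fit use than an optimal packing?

Next-Fit: [8,7] [6,6,7] [6,8] [8,7] [6] → 5 racks.
Total size 69U; any packing needs at least ⌈69/20⌉ = 4 racks.
An optimal packing achieves that bound: [8,8] [8,7] [7,7,6] [6,6,6] → 4 racks.
Excess: 5 − 4 = 1.

1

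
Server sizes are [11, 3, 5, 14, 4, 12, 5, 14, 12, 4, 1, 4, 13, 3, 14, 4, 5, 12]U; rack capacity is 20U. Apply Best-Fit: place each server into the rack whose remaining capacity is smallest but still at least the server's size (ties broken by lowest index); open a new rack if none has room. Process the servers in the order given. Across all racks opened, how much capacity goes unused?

20

11U → rack 1 (remaining 9U)
3U → rack 1 (remaining 6U)
5U → rack 1 (remaining 1U)
14U → rack 2 (remaining 6U)
4U → rack 2 (remaining 2U)
12U → rack 3 (remaining 8U)
5U → rack 3 (remaining 3U)
14U → rack 4 (remaining 6U)
12U → rack 5 (remaining 8U)
4U → rack 4 (remaining 2U)
1U → rack 1 (remaining 0U)
4U → rack 5 (remaining 4U)
13U → rack 6 (remaining 7U)
3U → rack 3 (remaining 0U)
14U → rack 7 (remaining 6U)
4U → rack 5 (remaining 0U)
5U → rack 7 (remaining 1U)
12U → rack 8 (remaining 8U)
8 racks × 20U = 160U; used 140U; unused 20U.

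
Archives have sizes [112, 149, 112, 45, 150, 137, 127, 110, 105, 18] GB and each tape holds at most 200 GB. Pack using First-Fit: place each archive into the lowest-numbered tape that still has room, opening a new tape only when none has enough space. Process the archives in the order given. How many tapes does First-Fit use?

8

tape 1: place 112 GB, 88 GB left
tape 2: place 149 GB, 51 GB left
tape 3: place 112 GB, 88 GB left
tape 1: place 45 GB, 43 GB left
tape 4: place 150 GB, 50 GB left
tape 5: place 137 GB, 63 GB left
tape 6: place 127 GB, 73 GB left
tape 7: place 110 GB, 90 GB left
tape 8: place 105 GB, 95 GB left
tape 1: place 18 GB, 25 GB left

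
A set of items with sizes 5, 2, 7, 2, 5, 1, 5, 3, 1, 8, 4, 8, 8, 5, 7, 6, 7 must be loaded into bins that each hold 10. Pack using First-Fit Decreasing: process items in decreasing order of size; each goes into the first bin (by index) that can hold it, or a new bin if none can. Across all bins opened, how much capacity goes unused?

6

Sorted descending: 8, 8, 8, 7, 7, 7, 6, 5, 5, 5, 5, 4, 3, 2, 2, 1, 1.
bin 1: place 8, 2 left
bin 2: place 8, 2 left
bin 3: place 8, 2 left
bin 4: place 7, 3 left
bin 5: place 7, 3 left
bin 6: place 7, 3 left
bin 7: place 6, 4 left
bin 8: place 5, 5 left
bin 8: place 5, 0 left
bin 9: place 5, 5 left
bin 9: place 5, 0 left
bin 7: place 4, 0 left
bin 4: place 3, 0 left
bin 1: place 2, 0 left
bin 2: place 2, 0 left
bin 3: place 1, 1 left
bin 3: place 1, 0 left
9 bins × 10 = 90; used 84; unused 6.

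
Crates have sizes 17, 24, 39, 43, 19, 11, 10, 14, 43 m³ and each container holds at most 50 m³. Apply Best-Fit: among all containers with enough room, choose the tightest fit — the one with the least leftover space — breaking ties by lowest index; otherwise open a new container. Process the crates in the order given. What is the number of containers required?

Put 17 m³ in container 1; 33 m³ remain.
Put 24 m³ in container 1; 9 m³ remain.
Put 39 m³ in container 2; 11 m³ remain.
Put 43 m³ in container 3; 7 m³ remain.
Put 19 m³ in container 4; 31 m³ remain.
Put 11 m³ in container 2; 0 m³ remain.
Put 10 m³ in container 4; 21 m³ remain.
Put 14 m³ in container 4; 7 m³ remain.
Put 43 m³ in container 5; 7 m³ remain.
Final containers: [17,24] [39,11] [43] [19,10,14] [43].

5 containers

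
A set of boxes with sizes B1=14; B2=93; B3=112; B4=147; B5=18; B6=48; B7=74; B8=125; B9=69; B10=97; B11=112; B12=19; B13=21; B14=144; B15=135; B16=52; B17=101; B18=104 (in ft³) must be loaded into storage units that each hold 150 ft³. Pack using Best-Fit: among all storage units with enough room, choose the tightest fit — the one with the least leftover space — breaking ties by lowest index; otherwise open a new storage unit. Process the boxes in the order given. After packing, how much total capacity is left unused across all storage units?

storage unit 1: place B1 (14 ft³), 136 ft³ left
storage unit 1: place B2 (93 ft³), 43 ft³ left
storage unit 2: place B3 (112 ft³), 38 ft³ left
storage unit 3: place B4 (147 ft³), 3 ft³ left
storage unit 2: place B5 (18 ft³), 20 ft³ left
storage unit 4: place B6 (48 ft³), 102 ft³ left
storage unit 4: place B7 (74 ft³), 28 ft³ left
storage unit 5: place B8 (125 ft³), 25 ft³ left
storage unit 6: place B9 (69 ft³), 81 ft³ left
storage unit 7: place B10 (97 ft³), 53 ft³ left
storage unit 8: place B11 (112 ft³), 38 ft³ left
storage unit 2: place B12 (19 ft³), 1 ft³ left
storage unit 5: place B13 (21 ft³), 4 ft³ left
storage unit 9: place B14 (144 ft³), 6 ft³ left
storage unit 10: place B15 (135 ft³), 15 ft³ left
storage unit 7: place B16 (52 ft³), 1 ft³ left
storage unit 11: place B17 (101 ft³), 49 ft³ left
storage unit 12: place B18 (104 ft³), 46 ft³ left
12 storage units × 150 ft³ = 1800 ft³; used 1485 ft³; unused 315 ft³.

315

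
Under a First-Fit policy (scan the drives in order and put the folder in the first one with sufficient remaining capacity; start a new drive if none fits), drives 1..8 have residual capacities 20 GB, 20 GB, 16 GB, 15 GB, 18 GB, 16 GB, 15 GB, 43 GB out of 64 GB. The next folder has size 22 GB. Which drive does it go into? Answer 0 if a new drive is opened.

8

Drives with room: drive 8 (43 GB).
The first with room is drive 8.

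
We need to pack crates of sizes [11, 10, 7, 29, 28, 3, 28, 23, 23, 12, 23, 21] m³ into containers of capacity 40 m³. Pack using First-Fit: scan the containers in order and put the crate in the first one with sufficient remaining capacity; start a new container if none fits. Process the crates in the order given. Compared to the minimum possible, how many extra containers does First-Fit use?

1

First-Fit: [11,10,7,3] [29] [28,12] [28] [23] [23] [23] [21] → 8 containers.
7 crates exceed 20 m³ (half the capacity), and no two of those can share a container, so at least 7 containers are needed.
An optimal packing achieves that bound: [29,11] [28,12] [28,10] [23,7,3] [23] [23] [21] → 7 containers.
Excess: 8 − 7 = 1.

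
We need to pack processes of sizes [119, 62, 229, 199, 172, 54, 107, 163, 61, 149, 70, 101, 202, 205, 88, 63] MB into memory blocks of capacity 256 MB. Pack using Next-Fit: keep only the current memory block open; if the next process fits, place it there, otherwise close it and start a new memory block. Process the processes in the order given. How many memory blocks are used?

memory block 1: place 119 MB, 137 MB left
memory block 1: place 62 MB, 75 MB left
memory block 2: place 229 MB, 27 MB left
memory block 3: place 199 MB, 57 MB left
memory block 4: place 172 MB, 84 MB left
memory block 4: place 54 MB, 30 MB left
memory block 5: place 107 MB, 149 MB left
memory block 6: place 163 MB, 93 MB left
memory block 6: place 61 MB, 32 MB left
memory block 7: place 149 MB, 107 MB left
memory block 7: place 70 MB, 37 MB left
memory block 8: place 101 MB, 155 MB left
memory block 9: place 202 MB, 54 MB left
memory block 10: place 205 MB, 51 MB left
memory block 11: place 88 MB, 168 MB left
memory block 11: place 63 MB, 105 MB left
Final memory blocks: [119,62] [229] [199] [172,54] [107] [163,61] [149,70] [101] [202] [205] [88,63].

11 memory blocks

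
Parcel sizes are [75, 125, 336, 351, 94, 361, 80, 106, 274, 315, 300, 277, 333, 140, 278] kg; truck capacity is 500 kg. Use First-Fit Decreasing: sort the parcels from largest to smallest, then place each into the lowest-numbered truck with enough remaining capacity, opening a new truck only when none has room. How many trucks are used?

9

Sorted descending: 361, 351, 336, 333, 315, 300, 278, 277, 274, 140, 125, 106, 94, 80, 75.
361 kg → truck 1 (remaining 139 kg)
351 kg → truck 2 (remaining 149 kg)
336 kg → truck 3 (remaining 164 kg)
333 kg → truck 4 (remaining 167 kg)
315 kg → truck 5 (remaining 185 kg)
300 kg → truck 6 (remaining 200 kg)
278 kg → truck 7 (remaining 222 kg)
277 kg → truck 8 (remaining 223 kg)
274 kg → truck 9 (remaining 226 kg)
140 kg → truck 2 (remaining 9 kg)
125 kg → truck 1 (remaining 14 kg)
106 kg → truck 3 (remaining 58 kg)
94 kg → truck 4 (remaining 73 kg)
80 kg → truck 5 (remaining 105 kg)
75 kg → truck 5 (remaining 30 kg)
Final trucks: [361,125] [351,140] [336,106] [333,94] [315,80,75] [300] [278] [277] [274].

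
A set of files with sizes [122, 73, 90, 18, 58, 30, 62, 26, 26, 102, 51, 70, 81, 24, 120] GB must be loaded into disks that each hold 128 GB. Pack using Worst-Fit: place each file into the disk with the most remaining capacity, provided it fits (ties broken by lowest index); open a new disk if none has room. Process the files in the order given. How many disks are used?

disk 1: place 122 GB, 6 GB left
disk 2: place 73 GB, 55 GB left
disk 3: place 90 GB, 38 GB left
disk 2: place 18 GB, 37 GB left
disk 4: place 58 GB, 70 GB left
disk 4: place 30 GB, 40 GB left
disk 5: place 62 GB, 66 GB left
disk 5: place 26 GB, 40 GB left
disk 4: place 26 GB, 14 GB left
disk 6: place 102 GB, 26 GB left
disk 7: place 51 GB, 77 GB left
disk 7: place 70 GB, 7 GB left
disk 8: place 81 GB, 47 GB left
disk 8: place 24 GB, 23 GB left
disk 9: place 120 GB, 8 GB left

9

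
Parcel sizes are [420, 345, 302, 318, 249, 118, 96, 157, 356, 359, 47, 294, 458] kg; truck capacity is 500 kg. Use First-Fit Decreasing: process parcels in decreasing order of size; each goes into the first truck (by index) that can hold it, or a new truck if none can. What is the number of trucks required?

9 trucks

Sorted descending: 458, 420, 359, 356, 345, 318, 302, 294, 249, 157, 118, 96, 47.
458 kg → truck 1 (remaining 42 kg)
420 kg → truck 2 (remaining 80 kg)
359 kg → truck 3 (remaining 141 kg)
356 kg → truck 4 (remaining 144 kg)
345 kg → truck 5 (remaining 155 kg)
318 kg → truck 6 (remaining 182 kg)
302 kg → truck 7 (remaining 198 kg)
294 kg → truck 8 (remaining 206 kg)
249 kg → truck 9 (remaining 251 kg)
157 kg → truck 6 (remaining 25 kg)
118 kg → truck 3 (remaining 23 kg)
96 kg → truck 4 (remaining 48 kg)
47 kg → truck 2 (remaining 33 kg)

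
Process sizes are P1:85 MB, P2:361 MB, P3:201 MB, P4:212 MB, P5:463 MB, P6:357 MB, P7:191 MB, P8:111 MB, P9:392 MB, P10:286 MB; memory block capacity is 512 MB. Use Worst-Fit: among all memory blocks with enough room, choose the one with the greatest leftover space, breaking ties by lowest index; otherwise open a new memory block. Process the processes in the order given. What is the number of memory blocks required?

Put P1 (85 MB) in memory block 1; 427 MB remain.
Put P2 (361 MB) in memory block 1; 66 MB remain.
Put P3 (201 MB) in memory block 2; 311 MB remain.
Put P4 (212 MB) in memory block 2; 99 MB remain.
Put P5 (463 MB) in memory block 3; 49 MB remain.
Put P6 (357 MB) in memory block 4; 155 MB remain.
Put P7 (191 MB) in memory block 5; 321 MB remain.
Put P8 (111 MB) in memory block 5; 210 MB remain.
Put P9 (392 MB) in memory block 6; 120 MB remain.
Put P10 (286 MB) in memory block 7; 226 MB remain.

7 memory blocks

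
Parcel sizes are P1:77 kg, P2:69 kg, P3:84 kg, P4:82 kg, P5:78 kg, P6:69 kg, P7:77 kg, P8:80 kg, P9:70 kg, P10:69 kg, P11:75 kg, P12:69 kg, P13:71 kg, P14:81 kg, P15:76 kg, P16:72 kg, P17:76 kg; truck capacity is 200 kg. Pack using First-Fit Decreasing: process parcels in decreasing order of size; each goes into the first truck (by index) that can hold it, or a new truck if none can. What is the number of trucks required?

Sorted descending: 84, 82, 81, 80, 78, 77, 77, 76, 76, 75, 72, 71, 70, 69, 69, 69, 69.
84 kg → truck 1 (remaining 116 kg)
82 kg → truck 1 (remaining 34 kg)
81 kg → truck 2 (remaining 119 kg)
80 kg → truck 2 (remaining 39 kg)
78 kg → truck 3 (remaining 122 kg)
77 kg → truck 3 (remaining 45 kg)
77 kg → truck 4 (remaining 123 kg)
76 kg → truck 4 (remaining 47 kg)
76 kg → truck 5 (remaining 124 kg)
75 kg → truck 5 (remaining 49 kg)
72 kg → truck 6 (remaining 128 kg)
71 kg → truck 6 (remaining 57 kg)
70 kg → truck 7 (remaining 130 kg)
69 kg → truck 7 (remaining 61 kg)
69 kg → truck 8 (remaining 131 kg)
69 kg → truck 8 (remaining 62 kg)
69 kg → truck 9 (remaining 131 kg)
Final trucks: [84,82] [81,80] [78,77] [77,76] [76,75] [72,71] [70,69] [69,69] [69].

9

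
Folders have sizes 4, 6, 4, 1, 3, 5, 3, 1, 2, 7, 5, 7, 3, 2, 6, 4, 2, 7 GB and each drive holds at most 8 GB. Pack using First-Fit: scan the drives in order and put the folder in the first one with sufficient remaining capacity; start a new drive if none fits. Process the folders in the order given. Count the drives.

4 GB → drive 1 (remaining 4 GB)
6 GB → drive 2 (remaining 2 GB)
4 GB → drive 1 (remaining 0 GB)
1 GB → drive 2 (remaining 1 GB)
3 GB → drive 3 (remaining 5 GB)
5 GB → drive 3 (remaining 0 GB)
3 GB → drive 4 (remaining 5 GB)
1 GB → drive 2 (remaining 0 GB)
2 GB → drive 4 (remaining 3 GB)
7 GB → drive 5 (remaining 1 GB)
5 GB → drive 6 (remaining 3 GB)
7 GB → drive 7 (remaining 1 GB)
3 GB → drive 4 (remaining 0 GB)
2 GB → drive 6 (remaining 1 GB)
6 GB → drive 8 (remaining 2 GB)
4 GB → drive 9 (remaining 4 GB)
2 GB → drive 8 (remaining 0 GB)
7 GB → drive 10 (remaining 1 GB)

10 drives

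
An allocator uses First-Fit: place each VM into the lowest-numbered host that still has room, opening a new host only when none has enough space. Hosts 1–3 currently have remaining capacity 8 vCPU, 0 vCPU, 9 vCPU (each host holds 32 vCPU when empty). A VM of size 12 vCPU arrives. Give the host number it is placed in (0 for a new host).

No host has ≥ 12 vCPU free, so a new host is opened.

0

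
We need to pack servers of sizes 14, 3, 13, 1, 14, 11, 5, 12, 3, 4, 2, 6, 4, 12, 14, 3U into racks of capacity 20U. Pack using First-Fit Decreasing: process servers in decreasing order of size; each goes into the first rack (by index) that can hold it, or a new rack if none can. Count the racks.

Sorted descending: 14, 14, 14, 13, 12, 12, 11, 6, 5, 4, 4, 3, 3, 3, 2, 1.
rack 1: place 14U, 6U left
rack 2: place 14U, 6U left
rack 3: place 14U, 6U left
rack 4: place 13U, 7U left
rack 5: place 12U, 8U left
rack 6: place 12U, 8U left
rack 7: place 11U, 9U left
rack 1: place 6U, 0U left
rack 2: place 5U, 1U left
rack 3: place 4U, 2U left
rack 4: place 4U, 3U left
rack 4: place 3U, 0U left
rack 5: place 3U, 5U left
rack 5: place 3U, 2U left
rack 3: place 2U, 0U left
rack 2: place 1U, 0U left
Final racks: [14,6] [14,5,1] [14,4,2] [13,4,3] [12,3,3] [12] [11].

7 racks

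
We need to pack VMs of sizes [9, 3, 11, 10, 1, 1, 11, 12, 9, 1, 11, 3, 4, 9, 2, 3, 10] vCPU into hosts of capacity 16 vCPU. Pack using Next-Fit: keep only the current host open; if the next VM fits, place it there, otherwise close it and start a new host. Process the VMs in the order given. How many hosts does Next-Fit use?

9 hosts

Put 9 vCPU in host 1; 7 vCPU remain.
Put 3 vCPU in host 1; 4 vCPU remain.
Put 11 vCPU in host 2; 5 vCPU remain.
Put 10 vCPU in host 3; 6 vCPU remain.
Put 1 vCPU in host 3; 5 vCPU remain.
Put 1 vCPU in host 3; 4 vCPU remain.
Put 11 vCPU in host 4; 5 vCPU remain.
Put 12 vCPU in host 5; 4 vCPU remain.
Put 9 vCPU in host 6; 7 vCPU remain.
Put 1 vCPU in host 6; 6 vCPU remain.
Put 11 vCPU in host 7; 5 vCPU remain.
Put 3 vCPU in host 7; 2 vCPU remain.
Put 4 vCPU in host 8; 12 vCPU remain.
Put 9 vCPU in host 8; 3 vCPU remain.
Put 2 vCPU in host 8; 1 vCPU remain.
Put 3 vCPU in host 9; 13 vCPU remain.
Put 10 vCPU in host 9; 3 vCPU remain.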